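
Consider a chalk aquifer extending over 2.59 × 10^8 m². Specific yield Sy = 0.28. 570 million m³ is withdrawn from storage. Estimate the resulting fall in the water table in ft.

ΔV = 570 million m³ = 5.7 × 10^8 m³
Δh = ΔV / (Sy × A) = 5.7 × 10^8 m³ / (0.28 × 2.59 × 10^8 m²) = 7.86 m
Δh = 7.86 m = 25.79 ft

Δh ≈ 25.8 ft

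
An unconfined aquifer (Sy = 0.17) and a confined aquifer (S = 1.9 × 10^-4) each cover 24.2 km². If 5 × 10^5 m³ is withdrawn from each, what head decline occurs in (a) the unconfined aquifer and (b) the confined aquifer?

Δh_u ≈ 0.122 m; Δh_c ≈ 109 m

A = 24.2 km² = 2.42 × 10^7 m²
Unconfined: Δh_u = ΔV/(Sy·A) = 5 × 10^5/(0.17 × 2.42 × 10^7) = 0.1215 m
Confined: Δh_c = ΔV/(S·A) = 5 × 10^5/(1.9 × 10^-4 × 2.42 × 10^7) = 108.7 m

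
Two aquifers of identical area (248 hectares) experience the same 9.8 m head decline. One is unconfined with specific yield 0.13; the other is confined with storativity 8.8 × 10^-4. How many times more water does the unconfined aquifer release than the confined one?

A = 248 hectares = 2.48 × 10^6 m²
Unconfined: ΔV_u = Sy × A × Δh = 0.13 × 2.48 × 10^6 × 9.8 = 3.16 × 10^6 m³
Confined: ΔV_c = S × A × Δh = 8.8 × 10^-4 × 2.48 × 10^6 × 9.8 = 21390 m³
Ratio = ΔV_u / ΔV_c = Sy / S = 0.13 / 8.8 × 10^-4 = 147.7

ΔV_u / ΔV_c ≈ 148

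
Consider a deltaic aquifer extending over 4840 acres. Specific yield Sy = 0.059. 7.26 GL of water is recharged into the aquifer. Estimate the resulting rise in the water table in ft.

A = 4840 acres = 1.959 × 10^7 m²
ΔV = 7.26 GL = 7.26 × 10^6 m³
Δh = ΔV / (Sy × A) = 7.26 × 10^6 m³ / (0.059 × 1.959 × 10^7 m²) = 6.282 m
Δh = 6.282 m = 20.61 ft

Δh ≈ 20.6 ft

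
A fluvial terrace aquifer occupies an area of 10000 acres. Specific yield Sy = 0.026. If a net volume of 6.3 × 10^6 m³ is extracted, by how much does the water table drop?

Δh ≈ 5.99 m

A = 10000 acres = 4.047 × 10^7 m²
Δh = ΔV / (Sy × A) = 6.3 × 10^6 m³ / (0.026 × 4.047 × 10^7 m²) = 5.988 m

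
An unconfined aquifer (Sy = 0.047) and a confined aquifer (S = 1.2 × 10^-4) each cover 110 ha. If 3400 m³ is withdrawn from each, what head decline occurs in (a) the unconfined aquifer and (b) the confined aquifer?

Δh_u ≈ 0.0658 m; Δh_c ≈ 25.8 m

A = 110 ha = 1.1 × 10^6 m²
Unconfined: Δh_u = ΔV/(Sy·A) = 3400/(0.047 × 1.1 × 10^6) = 0.06576 m
Confined: Δh_c = ΔV/(S·A) = 3400/(1.2 × 10^-4 × 1.1 × 10^6) = 25.76 m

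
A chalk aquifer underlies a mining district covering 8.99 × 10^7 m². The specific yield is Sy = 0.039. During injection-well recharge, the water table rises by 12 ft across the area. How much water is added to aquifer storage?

Δh = 12 ft = 3.658 m
ΔV = Sy × A × Δh = 0.039 × 8.99 × 10^7 m² × 3.658 m = 1.282 × 10^7 m³

ΔV ≈ 1.28 × 10^7 m³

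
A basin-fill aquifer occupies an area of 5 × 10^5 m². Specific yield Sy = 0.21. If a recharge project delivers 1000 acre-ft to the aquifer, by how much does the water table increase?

ΔV = 1000 acre-ft = 1.233 × 10^6 m³
Δh = ΔV / (Sy × A) = 1.233 × 10^6 m³ / (0.21 × 5 × 10^5 m²) = 11.75 m

Δh ≈ 11.7 m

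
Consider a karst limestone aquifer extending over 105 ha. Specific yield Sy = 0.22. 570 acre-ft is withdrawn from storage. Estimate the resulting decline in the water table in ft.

A = 105 ha = 1.05 × 10^6 m²
ΔV = 570 acre-ft = 7.031 × 10^5 m³
Δh = ΔV / (Sy × A) = 7.031 × 10^5 m³ / (0.22 × 1.05 × 10^6 m²) = 3.044 m
Δh = 3.044 m = 9.986 ft

Δh ≈ 9.99 ft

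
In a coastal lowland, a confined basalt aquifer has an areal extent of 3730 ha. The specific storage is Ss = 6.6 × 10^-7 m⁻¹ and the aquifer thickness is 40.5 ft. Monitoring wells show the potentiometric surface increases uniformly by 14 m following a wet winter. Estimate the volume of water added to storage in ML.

b = 40.5 ft = 12.34 m
S = Ss × b = 6.6 × 10^-7 m⁻¹ × 12.34 m = 8.147 × 10^-6
A = 3730 ha = 3.73 × 10^7 m²
ΔV = S × A × Δh = 8.147 × 10^-6 × 3.73 × 10^7 m² × 14 m = 4255 m³
ΔV = 4255 m³ = 4.255 ML

ΔV ≈ 4.25 ML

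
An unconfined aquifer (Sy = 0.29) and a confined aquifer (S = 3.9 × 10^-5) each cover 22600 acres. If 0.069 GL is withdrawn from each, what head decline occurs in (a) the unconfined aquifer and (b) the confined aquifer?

A = 22600 acres = 9.146 × 10^7 m²
ΔV = 0.069 GL = 69000 m³
Unconfined: Δh_u = ΔV/(Sy·A) = 69000/(0.29 × 9.146 × 10^7) = 0.002602 m
Confined: Δh_c = ΔV/(S·A) = 69000/(3.9 × 10^-5 × 9.146 × 10^7) = 19.34 m

Δh_u ≈ 0.0026 m; Δh_c ≈ 19.3 m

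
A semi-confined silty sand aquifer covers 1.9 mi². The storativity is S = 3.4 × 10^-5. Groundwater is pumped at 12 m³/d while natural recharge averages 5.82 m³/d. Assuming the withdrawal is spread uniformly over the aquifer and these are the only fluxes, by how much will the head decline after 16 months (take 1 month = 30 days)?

Δh ≈ 17.7 m

A = 1.9 mi² = 4.921 × 10^6 m²
Net abstraction = 12 − 5.82 = 6.18 m³/d
t = 16 months = 480 d
ΔV = Q × t = 6.18 m³/d × 480 d = 2966 m³
Δh = ΔV / (S × A) = 2966 / (3.4 × 10^-5 × 4.921 × 10^6) = 17.73 m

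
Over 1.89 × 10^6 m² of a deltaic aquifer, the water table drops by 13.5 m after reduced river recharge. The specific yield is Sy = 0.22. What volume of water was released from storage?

ΔV ≈ 5.61 × 10^6 m³

ΔV = Sy × A × Δh = 0.22 × 1.89 × 10^6 m² × 13.5 m = 5.613 × 10^6 m³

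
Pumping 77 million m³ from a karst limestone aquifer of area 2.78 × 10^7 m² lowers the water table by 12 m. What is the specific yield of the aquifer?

ΔV = 77 million m³ = 7.7 × 10^7 m³
Sy = ΔV / (A × Δh) = 7.7 × 10^7 m³ / (2.78 × 10^7 m² × 12 m) = 0.2308

Sy ≈ 0.23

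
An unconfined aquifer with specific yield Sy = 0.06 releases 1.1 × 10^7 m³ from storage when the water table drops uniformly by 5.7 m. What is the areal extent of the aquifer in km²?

A ≈ 32.2 km²

A = ΔV / (Sy × Δh) = 1.1 × 10^7 / (0.06 × 5.7) = 3.216 × 10^7 m²
A = 3.216 × 10^7 m² = 32.16 km²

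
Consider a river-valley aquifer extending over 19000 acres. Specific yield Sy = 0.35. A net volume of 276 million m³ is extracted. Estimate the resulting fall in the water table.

A = 19000 acres = 7.689 × 10^7 m²
ΔV = 276 million m³ = 2.76 × 10^8 m³
Δh = ΔV / (Sy × A) = 2.76 × 10^8 m³ / (0.35 × 7.689 × 10^7 m²) = 10.26 m

Δh ≈ 10.3 m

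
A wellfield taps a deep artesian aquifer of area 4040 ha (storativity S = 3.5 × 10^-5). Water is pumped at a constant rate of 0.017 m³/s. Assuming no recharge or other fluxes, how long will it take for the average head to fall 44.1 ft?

t ≈ 12.9 days

A = 4040 ha = 4.04 × 10^7 m²
Δh = 44.1 ft = 13.44 m
ΔV = S × A × Δh = 3.5 × 10^-5 × 4.04 × 10^7 × 13.44 = 19010 m³
Q = 0.017 m³/s = 1469 m³/d
t = ΔV / Q = 19010 m³ / 1469 m³/d = 12.94 d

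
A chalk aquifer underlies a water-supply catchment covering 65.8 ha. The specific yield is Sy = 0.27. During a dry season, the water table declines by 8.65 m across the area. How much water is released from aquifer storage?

A = 65.8 ha = 6.58 × 10^5 m²
ΔV = Sy × A × Δh = 0.27 × 6.58 × 10^5 m² × 8.65 m = 1.537 × 10^6 m³

ΔV ≈ 1.54 × 10^6 m³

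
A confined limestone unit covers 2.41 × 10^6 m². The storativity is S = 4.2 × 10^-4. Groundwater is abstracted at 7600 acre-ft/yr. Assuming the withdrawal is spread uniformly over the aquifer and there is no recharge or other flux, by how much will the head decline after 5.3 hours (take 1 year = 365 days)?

Δh ≈ 5.6 m

Q = 7600 acre-ft/yr = 25680 m³/d
t = 5.3 hours = 0.2208 d
ΔV = Q × t = 25680 m³/d × 0.2208 d = 5672 m³
Δh = ΔV / (S × A) = 5672 / (4.2 × 10^-4 × 2.41 × 10^6) = 5.603 m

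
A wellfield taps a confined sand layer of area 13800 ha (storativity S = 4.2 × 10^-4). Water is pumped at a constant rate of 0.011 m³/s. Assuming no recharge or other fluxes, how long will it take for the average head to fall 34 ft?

t ≈ 632 days

A = 13800 ha = 1.38 × 10^8 m²
Δh = 34 ft = 10.36 m
ΔV = S × A × Δh = 4.2 × 10^-4 × 1.38 × 10^8 × 10.36 = 6.007 × 10^5 m³
Q = 0.011 m³/s = 950.4 m³/d
t = ΔV / Q = 6.007 × 10^5 m³ / 950.4 m³/d = 632 d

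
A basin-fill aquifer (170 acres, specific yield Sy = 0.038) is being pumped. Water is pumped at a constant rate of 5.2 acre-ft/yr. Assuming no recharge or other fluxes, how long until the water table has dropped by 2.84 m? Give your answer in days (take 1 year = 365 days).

A = 170 acres = 6.88 × 10^5 m²
ΔV = Sy × A × Δh = 0.038 × 6.88 × 10^5 × 2.84 = 74250 m³
Q = 5.2 acre-ft/yr = 17.57 m³/d
t = ΔV / Q = 74250 m³ / 17.57 m³/d = 4225 d

t ≈ 4220 days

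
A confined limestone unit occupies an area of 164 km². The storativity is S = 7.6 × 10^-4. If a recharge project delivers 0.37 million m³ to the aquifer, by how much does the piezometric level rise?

A = 164 km² = 1.64 × 10^8 m²
ΔV = 0.37 million m³ = 3.7 × 10^5 m³
Δh = ΔV / (S × A) = 3.7 × 10^5 m³ / (7.6 × 10^-4 × 1.64 × 10^8 m²) = 2.969 m

Δh ≈ 2.97 m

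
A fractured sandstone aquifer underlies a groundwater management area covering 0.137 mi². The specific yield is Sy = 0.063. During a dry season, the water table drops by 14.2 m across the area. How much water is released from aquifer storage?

ΔV ≈ 3.17 × 10^5 m³

A = 0.137 mi² = 3.548 × 10^5 m²
ΔV = Sy × A × Δh = 0.063 × 3.548 × 10^5 m² × 14.2 m = 3.174 × 10^5 m³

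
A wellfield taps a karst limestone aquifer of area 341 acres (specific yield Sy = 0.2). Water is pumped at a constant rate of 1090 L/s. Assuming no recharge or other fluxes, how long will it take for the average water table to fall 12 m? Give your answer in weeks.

t ≈ 5.02 weeks

A = 341 acres = 1.38 × 10^6 m²
ΔV = Sy × A × Δh = 0.2 × 1.38 × 10^6 × 12 = 3.312 × 10^6 m³
Q = 1090 L/s = 94180 m³/d
t = ΔV / Q = 3.312 × 10^6 m³ / 94180 m³/d = 35.17 d
t = 35.17 d ≈ 5.024 weeks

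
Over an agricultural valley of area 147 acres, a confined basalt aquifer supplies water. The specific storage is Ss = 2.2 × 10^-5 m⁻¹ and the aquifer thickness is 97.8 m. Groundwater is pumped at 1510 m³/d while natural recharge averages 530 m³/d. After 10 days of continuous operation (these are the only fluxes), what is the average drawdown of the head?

S = Ss × b = 2.2 × 10^-5 m⁻¹ × 97.8 m = 2.152 × 10^-3
A = 147 acres = 5.949 × 10^5 m²
Net abstraction = 1510 − 530 = 980 m³/d
ΔV = Q × t = 980 m³/d × 10 d = 9800 m³
Δh = ΔV / (S × A) = 9800 / (0.002152 × 5.949 × 10^5) = 7.656 m

Δh ≈ 7.66 m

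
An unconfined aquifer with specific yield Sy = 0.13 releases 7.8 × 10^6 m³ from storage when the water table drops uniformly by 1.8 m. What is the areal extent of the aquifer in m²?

A = ΔV / (Sy × Δh) = 7.8 × 10^6 / (0.13 × 1.8) = 3.333 × 10^7 m²

A ≈ 3.33 × 10^7 m²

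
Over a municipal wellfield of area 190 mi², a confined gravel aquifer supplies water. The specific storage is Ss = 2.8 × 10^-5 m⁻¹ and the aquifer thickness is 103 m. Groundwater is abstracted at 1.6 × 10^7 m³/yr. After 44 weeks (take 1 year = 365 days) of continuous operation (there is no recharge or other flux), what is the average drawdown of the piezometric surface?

S = Ss × b = 2.8 × 10^-5 m⁻¹ × 103 m = 2.884 × 10^-3
A = 190 mi² = 4.921 × 10^8 m²
Q = 1.6 × 10^7 m³/yr = 43840 m³/d
t = 44 weeks = 308 d
ΔV = Q × t = 43840 m³/d × 308 d = 1.35 × 10^7 m³
Δh = ΔV / (S × A) = 1.35 × 10^7 / (0.002884 × 4.921 × 10^8) = 9.513 m

Δh ≈ 9.51 m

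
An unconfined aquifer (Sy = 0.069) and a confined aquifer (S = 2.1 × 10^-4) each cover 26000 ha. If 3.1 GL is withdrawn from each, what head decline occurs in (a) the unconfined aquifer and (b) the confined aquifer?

A = 26000 ha = 2.6 × 10^8 m²
ΔV = 3.1 GL = 3.1 × 10^6 m³
Unconfined: Δh_u = ΔV/(Sy·A) = 3.1 × 10^6/(0.069 × 2.6 × 10^8) = 0.1728 m
Confined: Δh_c = ΔV/(S·A) = 3.1 × 10^6/(2.1 × 10^-4 × 2.6 × 10^8) = 56.78 m

Δh_u ≈ 0.173 m; Δh_c ≈ 56.8 m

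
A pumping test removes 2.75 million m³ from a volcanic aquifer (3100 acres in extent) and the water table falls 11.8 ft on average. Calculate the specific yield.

A = 3100 acres = 1.255 × 10^7 m²
Δh = 11.8 ft = 3.597 m
ΔV = 2.75 million m³ = 2.75 × 10^6 m³
Sy = ΔV / (A × Δh) = 2.75 × 10^6 m³ / (1.255 × 10^7 m² × 3.597 m) = 0.06095

Sy ≈ 0.061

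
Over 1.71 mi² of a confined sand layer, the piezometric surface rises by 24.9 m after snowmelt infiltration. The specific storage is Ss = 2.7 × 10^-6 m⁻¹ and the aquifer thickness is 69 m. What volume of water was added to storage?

S = Ss × b = 2.7 × 10^-6 m⁻¹ × 69 m = 1.863 × 10^-4
A = 1.71 mi² = 4.429 × 10^6 m²
ΔV = S × A × Δh = 1.863 × 10^-4 × 4.429 × 10^6 m² × 24.9 m = 20540 m³

ΔV ≈ 20500 m³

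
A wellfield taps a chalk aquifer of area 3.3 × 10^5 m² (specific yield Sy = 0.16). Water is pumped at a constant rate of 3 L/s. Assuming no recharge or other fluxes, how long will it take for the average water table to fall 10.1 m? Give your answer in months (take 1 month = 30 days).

t ≈ 68.6 months

ΔV = Sy × A × Δh = 0.16 × 3.3 × 10^5 × 10.1 = 5.333 × 10^5 m³
Q = 3 L/s = 259.2 m³/d
t = ΔV / Q = 5.333 × 10^5 m³ / 259.2 m³/d = 2057 d
t = 2057 d ≈ 68.58 months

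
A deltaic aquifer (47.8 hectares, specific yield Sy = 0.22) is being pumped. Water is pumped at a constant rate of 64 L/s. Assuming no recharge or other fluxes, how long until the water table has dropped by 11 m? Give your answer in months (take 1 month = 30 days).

t ≈ 6.97 months

A = 47.8 hectares = 4.78 × 10^5 m²
ΔV = Sy × A × Δh = 0.22 × 4.78 × 10^5 × 11 = 1.157 × 10^6 m³
Q = 64 L/s = 5530 m³/d
t = ΔV / Q = 1.157 × 10^6 m³ / 5530 m³/d = 209.2 d
t = 209.2 d ≈ 6.973 months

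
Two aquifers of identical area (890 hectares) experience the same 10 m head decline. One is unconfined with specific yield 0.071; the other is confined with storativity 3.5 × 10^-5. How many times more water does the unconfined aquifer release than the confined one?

ΔV_u / ΔV_c ≈ 2030

A = 890 hectares = 8.9 × 10^6 m²
Unconfined: ΔV_u = Sy × A × Δh = 0.071 × 8.9 × 10^6 × 10 = 6.319 × 10^6 m³
Confined: ΔV_c = S × A × Δh = 3.5 × 10^-5 × 8.9 × 10^6 × 10 = 3115 m³
Ratio = ΔV_u / ΔV_c = Sy / S = 0.071 / 3.5 × 10^-5 = 2029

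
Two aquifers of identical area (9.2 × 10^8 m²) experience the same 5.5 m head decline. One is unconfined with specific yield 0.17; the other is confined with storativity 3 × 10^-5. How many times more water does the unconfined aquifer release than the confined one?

Unconfined: ΔV_u = Sy × A × Δh = 0.17 × 9.2 × 10^8 × 5.5 = 8.602 × 10^8 m³
Confined: ΔV_c = S × A × Δh = 3 × 10^-5 × 9.2 × 10^8 × 5.5 = 1.518 × 10^5 m³
Ratio = ΔV_u / ΔV_c = Sy / S = 0.17 / 3 × 10^-5 = 5667

ΔV_u / ΔV_c ≈ 5670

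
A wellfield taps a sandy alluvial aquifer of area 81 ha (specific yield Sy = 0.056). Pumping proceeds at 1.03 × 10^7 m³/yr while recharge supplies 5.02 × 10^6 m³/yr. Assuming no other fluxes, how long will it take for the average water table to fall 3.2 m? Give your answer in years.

t ≈ 0.0275 years

A = 81 ha = 8.1 × 10^5 m²
ΔV = Sy × A × Δh = 0.056 × 8.1 × 10^5 × 3.2 = 1.452 × 10^5 m³
Net withdrawal = 1.03 × 10^7 − 5.02 × 10^6 = 5.28 × 10^6 m³/yr = 14470 m³/d
t = ΔV / Q = 1.452 × 10^5 m³ / 14470 m³/d = 10.03 d
t = 10.03 d ≈ 0.02749 years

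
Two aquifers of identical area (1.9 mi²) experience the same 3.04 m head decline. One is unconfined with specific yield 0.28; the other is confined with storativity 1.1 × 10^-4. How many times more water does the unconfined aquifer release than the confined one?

ΔV_u / ΔV_c ≈ 2550

A = 1.9 mi² = 4.921 × 10^6 m²
Unconfined: ΔV_u = Sy × A × Δh = 0.28 × 4.921 × 10^6 × 3.04 = 4.189 × 10^6 m³
Confined: ΔV_c = S × A × Δh = 1.1 × 10^-4 × 4.921 × 10^6 × 3.04 = 1646 m³
Ratio = ΔV_u / ΔV_c = Sy / S = 0.28 / 1.1 × 10^-4 = 2545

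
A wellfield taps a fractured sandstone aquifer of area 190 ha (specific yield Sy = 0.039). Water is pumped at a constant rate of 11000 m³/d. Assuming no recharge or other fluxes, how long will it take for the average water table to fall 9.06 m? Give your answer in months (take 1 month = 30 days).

A = 190 ha = 1.9 × 10^6 m²
ΔV = Sy × A × Δh = 0.039 × 1.9 × 10^6 × 9.06 = 6.713 × 10^5 m³
t = ΔV / Q = 6.713 × 10^5 m³ / 11000 m³/d = 61.03 d
t = 61.03 d ≈ 2.034 months

t ≈ 2.03 months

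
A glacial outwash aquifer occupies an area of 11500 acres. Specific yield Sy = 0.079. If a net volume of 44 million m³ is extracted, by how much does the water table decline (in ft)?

Δh ≈ 39.3 ft

A = 11500 acres = 4.654 × 10^7 m²
ΔV = 44 million m³ = 4.4 × 10^7 m³
Δh = ΔV / (Sy × A) = 4.4 × 10^7 m³ / (0.079 × 4.654 × 10^7 m²) = 11.97 m
Δh = 11.97 m = 39.26 ft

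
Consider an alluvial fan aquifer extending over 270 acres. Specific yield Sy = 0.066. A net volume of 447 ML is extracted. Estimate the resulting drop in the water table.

A = 270 acres = 1.093 × 10^6 m²
ΔV = 447 ML = 4.47 × 10^5 m³
Δh = ΔV / (Sy × A) = 4.47 × 10^5 m³ / (0.066 × 1.093 × 10^6 m²) = 6.198 m

Δh ≈ 6.2 m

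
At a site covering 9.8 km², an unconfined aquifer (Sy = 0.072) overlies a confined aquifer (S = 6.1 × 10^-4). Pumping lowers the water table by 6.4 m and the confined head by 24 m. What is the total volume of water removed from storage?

A = 9.8 km² = 9.8 × 10^6 m²
Unconfined: ΔV_u = Sy × A × Δh_u = 0.072 × 9.8 × 10^6 × 6.4 = 4.516 × 10^6 m³
Confined: ΔV_c = S × A × Δh_c = 6.1 × 10^-4 × 9.8 × 10^6 × 24 = 1.435 × 10^5 m³
Total ΔV = 4.516 × 10^6 + 1.435 × 10^5 = 4.659 × 10^6 m³

ΔV ≈ 4.66 × 10^6 m³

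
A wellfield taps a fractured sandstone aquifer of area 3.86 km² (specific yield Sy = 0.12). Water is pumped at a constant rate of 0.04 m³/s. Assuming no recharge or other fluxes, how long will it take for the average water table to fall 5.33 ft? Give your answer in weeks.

t ≈ 31.1 weeks

A = 3.86 km² = 3.86 × 10^6 m²
Δh = 5.33 ft = 1.625 m
ΔV = Sy × A × Δh = 0.12 × 3.86 × 10^6 × 1.625 = 7.525 × 10^5 m³
Q = 0.04 m³/s = 3456 m³/d
t = ΔV / Q = 7.525 × 10^5 m³ / 3456 m³/d = 217.7 d
t = 217.7 d ≈ 31.11 weeks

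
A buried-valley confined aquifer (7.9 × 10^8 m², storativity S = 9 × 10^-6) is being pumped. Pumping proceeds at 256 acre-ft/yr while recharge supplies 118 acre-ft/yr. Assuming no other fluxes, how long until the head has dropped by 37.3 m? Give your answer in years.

ΔV = S × A × Δh = 9 × 10^-6 × 7.9 × 10^8 × 37.3 = 2.652 × 10^5 m³
Net withdrawal = 256 − 118 = 138 acre-ft/yr = 466.4 m³/d
t = ΔV / Q = 2.652 × 10^5 m³ / 466.4 m³/d = 568.7 d
t = 568.7 d ≈ 1.558 years

t ≈ 1.56 years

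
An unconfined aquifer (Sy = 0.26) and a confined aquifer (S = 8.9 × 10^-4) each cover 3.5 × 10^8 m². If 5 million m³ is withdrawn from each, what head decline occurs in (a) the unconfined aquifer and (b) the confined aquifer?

Δh_u ≈ 0.0549 m; Δh_c ≈ 16.1 m

ΔV = 5 million m³ = 5 × 10^6 m³
Unconfined: Δh_u = ΔV/(Sy·A) = 5 × 10^6/(0.26 × 3.5 × 10^8) = 0.05495 m
Confined: Δh_c = ΔV/(S·A) = 5 × 10^6/(8.9 × 10^-4 × 3.5 × 10^8) = 16.05 m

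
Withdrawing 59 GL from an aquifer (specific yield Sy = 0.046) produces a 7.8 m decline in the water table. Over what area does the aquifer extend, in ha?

ΔV = 59 GL = 5.9 × 10^7 m³
A = ΔV / (Sy × Δh) = 5.9 × 10^7 / (0.046 × 7.8) = 1.644 × 10^8 m²
A = 1.644 × 10^8 m² = 16440 ha

A ≈ 16400 ha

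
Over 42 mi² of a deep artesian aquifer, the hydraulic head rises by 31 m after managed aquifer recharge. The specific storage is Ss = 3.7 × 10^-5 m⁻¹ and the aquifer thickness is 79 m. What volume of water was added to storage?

ΔV ≈ 9.86 × 10^6 m³

S = Ss × b = 3.7 × 10^-5 m⁻¹ × 79 m = 2.923 × 10^-3
A = 42 mi² = 1.088 × 10^8 m²
ΔV = S × A × Δh = 0.002923 × 1.088 × 10^8 m² × 31 m = 9.857 × 10^6 m³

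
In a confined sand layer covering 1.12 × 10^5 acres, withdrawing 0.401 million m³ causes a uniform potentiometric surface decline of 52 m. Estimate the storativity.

S ≈ 1.7 × 10^-5

A = 1.12 × 10^5 acres = 4.532 × 10^8 m²
ΔV = 0.401 million m³ = 4.01 × 10^5 m³
S = ΔV / (A × Δh) = 4.01 × 10^5 m³ / (4.532 × 10^8 m² × 52 m) = 1.701 × 10^-5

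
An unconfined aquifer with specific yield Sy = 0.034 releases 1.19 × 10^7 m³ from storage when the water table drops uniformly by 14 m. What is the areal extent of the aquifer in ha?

A ≈ 2500 ha

A = ΔV / (Sy × Δh) = 1.19 × 10^7 / (0.034 × 14) = 2.5 × 10^7 m²
A = 2.5 × 10^7 m² = 2500 ha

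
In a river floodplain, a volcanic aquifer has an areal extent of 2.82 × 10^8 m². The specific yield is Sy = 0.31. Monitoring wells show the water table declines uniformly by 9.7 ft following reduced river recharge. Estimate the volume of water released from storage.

ΔV ≈ 2.58 × 10^8 m³

Δh = 9.7 ft = 2.957 m
ΔV = Sy × A × Δh = 0.31 × 2.82 × 10^8 m² × 2.957 m = 2.585 × 10^8 m³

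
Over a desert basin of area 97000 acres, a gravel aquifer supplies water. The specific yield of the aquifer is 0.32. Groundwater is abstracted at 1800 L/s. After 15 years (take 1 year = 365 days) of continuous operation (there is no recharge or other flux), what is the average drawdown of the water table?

A = 97000 acres = 3.925 × 10^8 m²
Q = 1800 L/s = 1.555 × 10^5 m³/d
t = 15 years = 5475 d
ΔV = Q × t = 1.555 × 10^5 m³/d × 5475 d = 8.515 × 10^8 m³
Δh = ΔV / (Sy × A) = 8.515 × 10^8 / (0.32 × 3.925 × 10^8) = 6.778 m

Δh ≈ 6.78 m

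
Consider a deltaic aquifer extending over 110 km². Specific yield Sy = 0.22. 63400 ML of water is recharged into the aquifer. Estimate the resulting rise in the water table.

A = 110 km² = 1.1 × 10^8 m²
ΔV = 63400 ML = 6.34 × 10^7 m³
Δh = ΔV / (Sy × A) = 6.34 × 10^7 m³ / (0.22 × 1.1 × 10^8 m²) = 2.62 m

Δh ≈ 2.62 m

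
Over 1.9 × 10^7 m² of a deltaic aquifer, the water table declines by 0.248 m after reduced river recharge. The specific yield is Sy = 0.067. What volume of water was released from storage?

ΔV ≈ 3.16 × 10^5 m³

ΔV = Sy × A × Δh = 0.067 × 1.9 × 10^7 m² × 0.248 m = 3.157 × 10^5 m³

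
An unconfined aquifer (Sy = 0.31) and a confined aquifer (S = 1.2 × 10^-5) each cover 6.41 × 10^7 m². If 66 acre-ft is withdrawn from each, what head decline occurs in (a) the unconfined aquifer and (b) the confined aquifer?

ΔV = 66 acre-ft = 81410 m³
Unconfined: Δh_u = ΔV/(Sy·A) = 81410/(0.31 × 6.41 × 10^7) = 0.004097 m
Confined: Δh_c = ΔV/(S·A) = 81410/(1.2 × 10^-5 × 6.41 × 10^7) = 105.8 m

Δh_u ≈ 0.0041 m; Δh_c ≈ 106 m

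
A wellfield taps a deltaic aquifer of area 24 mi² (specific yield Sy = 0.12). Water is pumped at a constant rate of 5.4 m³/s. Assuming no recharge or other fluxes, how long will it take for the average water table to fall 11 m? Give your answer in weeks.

A = 24 mi² = 6.216 × 10^7 m²
ΔV = Sy × A × Δh = 0.12 × 6.216 × 10^7 × 11 = 8.205 × 10^7 m³
Q = 5.4 m³/s = 4.666 × 10^5 m³/d
t = ΔV / Q = 8.205 × 10^7 m³ / 4.666 × 10^5 m³/d = 175.9 d
t = 175.9 d ≈ 25.12 weeks

t ≈ 25.1 weeks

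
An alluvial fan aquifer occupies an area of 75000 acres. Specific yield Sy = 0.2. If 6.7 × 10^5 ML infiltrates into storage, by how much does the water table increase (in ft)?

Δh ≈ 36.2 ft

A = 75000 acres = 3.035 × 10^8 m²
ΔV = 6.7 × 10^5 ML = 6.7 × 10^8 m³
Δh = ΔV / (Sy × A) = 6.7 × 10^8 m³ / (0.2 × 3.035 × 10^8 m²) = 11.04 m
Δh = 11.04 m = 36.21 ft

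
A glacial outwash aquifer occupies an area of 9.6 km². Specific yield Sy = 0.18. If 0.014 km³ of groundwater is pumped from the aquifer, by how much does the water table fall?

A = 9.6 km² = 9.6 × 10^6 m²
ΔV = 0.014 km³ = 1.4 × 10^7 m³
Δh = ΔV / (Sy × A) = 1.4 × 10^7 m³ / (0.18 × 9.6 × 10^6 m²) = 8.102 m

Δh ≈ 8.1 m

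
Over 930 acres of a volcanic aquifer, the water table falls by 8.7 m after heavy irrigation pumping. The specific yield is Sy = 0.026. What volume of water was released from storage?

A = 930 acres = 3.764 × 10^6 m²
ΔV = Sy × A × Δh = 0.026 × 3.764 × 10^6 m² × 8.7 m = 8.513 × 10^5 m³

ΔV ≈ 8.51 × 10^5 m³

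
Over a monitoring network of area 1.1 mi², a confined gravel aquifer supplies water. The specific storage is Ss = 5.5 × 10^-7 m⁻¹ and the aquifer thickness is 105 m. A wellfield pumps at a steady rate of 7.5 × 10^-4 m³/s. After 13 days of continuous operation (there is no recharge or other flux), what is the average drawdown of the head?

S = Ss × b = 5.5 × 10^-7 m⁻¹ × 105 m = 5.775 × 10^-5
A = 1.1 mi² = 2.849 × 10^6 m²
Q = 7.5 × 10^-4 m³/s = 64.8 m³/d
ΔV = Q × t = 64.8 m³/d × 13 d = 842.4 m³
Δh = ΔV / (S × A) = 842.4 / (5.775 × 10^-5 × 2.849 × 10^6) = 5.12 m

Δh ≈ 5.12 m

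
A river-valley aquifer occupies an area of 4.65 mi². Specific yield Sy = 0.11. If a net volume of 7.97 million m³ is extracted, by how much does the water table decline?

A = 4.65 mi² = 1.204 × 10^7 m²
ΔV = 7.97 million m³ = 7.97 × 10^6 m³
Δh = ΔV / (Sy × A) = 7.97 × 10^6 m³ / (0.11 × 1.204 × 10^7 m²) = 6.016 m

Δh ≈ 6.02 m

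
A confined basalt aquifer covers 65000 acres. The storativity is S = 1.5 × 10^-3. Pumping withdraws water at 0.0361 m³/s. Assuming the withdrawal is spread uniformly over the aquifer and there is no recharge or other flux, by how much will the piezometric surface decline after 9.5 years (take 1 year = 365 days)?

Δh ≈ 27.4 m

A = 65000 acres = 2.63 × 10^8 m²
Q = 0.0361 m³/s = 3119 m³/d
t = 9.5 years = 3468 d
ΔV = Q × t = 3119 m³/d × 3468 d = 1.082 × 10^7 m³
Δh = ΔV / (S × A) = 1.082 × 10^7 / (0.0015 × 2.63 × 10^8) = 27.41 m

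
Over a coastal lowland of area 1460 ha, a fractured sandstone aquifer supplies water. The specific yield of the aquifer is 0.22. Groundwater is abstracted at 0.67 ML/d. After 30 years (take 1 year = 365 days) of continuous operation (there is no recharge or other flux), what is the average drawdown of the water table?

A = 1460 ha = 1.46 × 10^7 m²
Q = 0.67 ML/d = 670 m³/d
t = 30 years = 10950 d
ΔV = Q × t = 670 m³/d × 10950 d = 7.337 × 10^6 m³
Δh = ΔV / (Sy × A) = 7.337 × 10^6 / (0.22 × 1.46 × 10^7) = 2.284 m

Δh ≈ 2.28 m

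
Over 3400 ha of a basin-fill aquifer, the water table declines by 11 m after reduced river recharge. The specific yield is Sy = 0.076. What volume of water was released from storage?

A = 3400 ha = 3.4 × 10^7 m²
ΔV = Sy × A × Δh = 0.076 × 3.4 × 10^7 m² × 11 m = 2.842 × 10^7 m³

ΔV ≈ 2.84 × 10^7 m³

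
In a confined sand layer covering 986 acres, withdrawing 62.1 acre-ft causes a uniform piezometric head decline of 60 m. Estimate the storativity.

S ≈ 3.2 × 10^-4

A = 986 acres = 3.99 × 10^6 m²
ΔV = 62.1 acre-ft = 76600 m³
S = ΔV / (A × Δh) = 76600 m³ / (3.99 × 10^6 m² × 60 m) = 3.199 × 10^-4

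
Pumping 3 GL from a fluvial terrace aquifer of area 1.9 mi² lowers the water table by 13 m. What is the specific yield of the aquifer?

A = 1.9 mi² = 4.921 × 10^6 m²
ΔV = 3 GL = 3 × 10^6 m³
Sy = ΔV / (A × Δh) = 3 × 10^6 m³ / (4.921 × 10^6 m² × 13 m) = 0.04689

Sy ≈ 0.047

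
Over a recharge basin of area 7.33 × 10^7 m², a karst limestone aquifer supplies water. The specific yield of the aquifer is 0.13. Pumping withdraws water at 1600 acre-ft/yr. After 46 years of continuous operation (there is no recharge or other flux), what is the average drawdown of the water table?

Q = 1600 acre-ft/yr = 5407 m³/d
t = 46 years = 16790 d
ΔV = Q × t = 5407 m³/d × 16790 d = 9.078 × 10^7 m³
Δh = ΔV / (Sy × A) = 9.078 × 10^7 / (0.13 × 7.33 × 10^7) = 9.527 m

Δh ≈ 9.53 m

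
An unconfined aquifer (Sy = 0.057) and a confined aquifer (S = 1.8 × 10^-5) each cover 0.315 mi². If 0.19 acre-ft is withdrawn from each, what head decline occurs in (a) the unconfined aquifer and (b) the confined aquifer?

A = 0.315 mi² = 8.158 × 10^5 m²
ΔV = 0.19 acre-ft = 234.4 m³
Unconfined: Δh_u = ΔV/(Sy·A) = 234.4/(0.057 × 8.158 × 10^5) = 0.00504 m
Confined: Δh_c = ΔV/(S·A) = 234.4/(1.8 × 10^-5 × 8.158 × 10^5) = 15.96 m

Δh_u ≈ 0.00504 m; Δh_c ≈ 16 m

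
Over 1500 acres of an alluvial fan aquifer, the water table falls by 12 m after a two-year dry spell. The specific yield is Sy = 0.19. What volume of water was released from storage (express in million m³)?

ΔV ≈ 13.8 million m³

A = 1500 acres = 6.07 × 10^6 m²
ΔV = Sy × A × Δh = 0.19 × 6.07 × 10^6 m² × 12 m = 1.384 × 10^7 m³
ΔV = 1.384 × 10^7 m³ = 13.84 million m³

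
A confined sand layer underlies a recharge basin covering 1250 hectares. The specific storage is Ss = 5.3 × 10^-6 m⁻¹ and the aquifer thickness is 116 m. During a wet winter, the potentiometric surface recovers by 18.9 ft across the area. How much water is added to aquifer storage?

ΔV ≈ 44300 m³

S = Ss × b = 5.3 × 10^-6 m⁻¹ × 116 m = 6.148 × 10^-4
A = 1250 hectares = 1.25 × 10^7 m²
Δh = 18.9 ft = 5.761 m
ΔV = S × A × Δh = 6.148 × 10^-4 × 1.25 × 10^7 m² × 5.761 m = 44270 m³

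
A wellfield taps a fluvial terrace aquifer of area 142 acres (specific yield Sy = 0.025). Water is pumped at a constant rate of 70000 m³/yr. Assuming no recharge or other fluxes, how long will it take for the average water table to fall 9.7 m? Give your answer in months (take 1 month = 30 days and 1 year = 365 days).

t ≈ 24.2 months

A = 142 acres = 5.747 × 10^5 m²
ΔV = Sy × A × Δh = 0.025 × 5.747 × 10^5 × 9.7 = 1.394 × 10^5 m³
Q = 70000 m³/yr = 191.8 m³/d
t = ΔV / Q = 1.394 × 10^5 m³ / 191.8 m³/d = 726.6 d
t = 726.6 d ≈ 24.22 months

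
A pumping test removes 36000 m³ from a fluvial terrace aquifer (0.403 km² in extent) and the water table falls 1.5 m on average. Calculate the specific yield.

A = 0.403 km² = 4.03 × 10^5 m²
Sy = ΔV / (A × Δh) = 36000 m³ / (4.03 × 10^5 m² × 1.5 m) = 0.05955

Sy ≈ 0.06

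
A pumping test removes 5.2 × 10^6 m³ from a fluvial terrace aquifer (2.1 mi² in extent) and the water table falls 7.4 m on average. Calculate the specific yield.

Sy ≈ 0.13

A = 2.1 mi² = 5.439 × 10^6 m²
Sy = ΔV / (A × Δh) = 5.2 × 10^6 m³ / (5.439 × 10^6 m² × 7.4 m) = 0.1292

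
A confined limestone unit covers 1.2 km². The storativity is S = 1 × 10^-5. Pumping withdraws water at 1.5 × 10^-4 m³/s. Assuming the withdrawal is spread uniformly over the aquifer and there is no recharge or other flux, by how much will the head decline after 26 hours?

Δh ≈ 1.17 m

A = 1.2 km² = 1.2 × 10^6 m²
Q = 1.5 × 10^-4 m³/s = 12.96 m³/d
t = 26 hours = 1.083 d
ΔV = Q × t = 12.96 m³/d × 1.083 d = 14.04 m³
Δh = ΔV / (S × A) = 14.04 / (1 × 10^-5 × 1.2 × 10^6) = 1.17 m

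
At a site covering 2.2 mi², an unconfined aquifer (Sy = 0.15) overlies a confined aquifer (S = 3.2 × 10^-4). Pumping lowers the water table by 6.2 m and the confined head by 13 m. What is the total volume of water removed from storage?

ΔV ≈ 5.32 × 10^6 m³

A = 2.2 mi² = 5.698 × 10^6 m²
Unconfined: ΔV_u = Sy × A × Δh_u = 0.15 × 5.698 × 10^6 × 6.2 = 5.299 × 10^6 m³
Confined: ΔV_c = S × A × Δh_c = 3.2 × 10^-4 × 5.698 × 10^6 × 13 = 23700 m³
Total ΔV = 5.299 × 10^6 + 23700 = 5.323 × 10^6 m³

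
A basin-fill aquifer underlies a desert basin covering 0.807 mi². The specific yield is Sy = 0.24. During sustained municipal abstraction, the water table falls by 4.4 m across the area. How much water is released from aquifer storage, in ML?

ΔV ≈ 2210 ML

A = 0.807 mi² = 2.09 × 10^6 m²
ΔV = Sy × A × Δh = 0.24 × 2.09 × 10^6 m² × 4.4 m = 2.207 × 10^6 m³
ΔV = 2.207 × 10^6 m³ = 2207 ML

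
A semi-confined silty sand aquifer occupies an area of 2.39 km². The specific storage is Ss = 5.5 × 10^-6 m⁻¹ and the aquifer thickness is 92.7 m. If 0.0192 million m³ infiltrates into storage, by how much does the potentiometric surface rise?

Δh ≈ 15.8 m

S = Ss × b = 5.5 × 10^-6 m⁻¹ × 92.7 m = 5.098 × 10^-4
A = 2.39 km² = 2.39 × 10^6 m²
ΔV = 0.0192 million m³ = 19200 m³
Δh = ΔV / (S × A) = 19200 m³ / (5.098 × 10^-4 × 2.39 × 10^6 m²) = 15.76 m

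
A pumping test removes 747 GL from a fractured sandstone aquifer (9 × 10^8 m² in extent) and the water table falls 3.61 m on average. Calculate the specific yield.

Sy ≈ 0.23

ΔV = 747 GL = 7.47 × 10^8 m³
Sy = ΔV / (A × Δh) = 7.47 × 10^8 m³ / (9 × 10^8 m² × 3.61 m) = 0.2299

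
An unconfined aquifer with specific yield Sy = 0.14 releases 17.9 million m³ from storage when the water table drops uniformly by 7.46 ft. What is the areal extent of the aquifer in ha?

Δh = 7.46 ft = 2.274 m
ΔV = 17.9 million m³ = 1.79 × 10^7 m³
A = ΔV / (Sy × Δh) = 1.79 × 10^7 / (0.14 × 2.274) = 5.623 × 10^7 m²
A = 5.623 × 10^7 m² = 5623 ha

A ≈ 5620 ha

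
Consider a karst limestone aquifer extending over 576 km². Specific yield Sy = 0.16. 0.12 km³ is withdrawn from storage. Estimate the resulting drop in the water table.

A = 576 km² = 5.76 × 10^8 m²
ΔV = 0.12 km³ = 1.2 × 10^8 m³
Δh = ΔV / (Sy × A) = 1.2 × 10^8 m³ / (0.16 × 5.76 × 10^8 m²) = 1.302 m

Δh ≈ 1.3 m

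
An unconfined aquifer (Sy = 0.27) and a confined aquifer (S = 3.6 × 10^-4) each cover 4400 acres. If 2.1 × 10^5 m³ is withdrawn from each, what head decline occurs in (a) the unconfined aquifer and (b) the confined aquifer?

Δh_u ≈ 0.0437 m; Δh_c ≈ 32.8 m

A = 4400 acres = 1.781 × 10^7 m²
Unconfined: Δh_u = ΔV/(Sy·A) = 2.1 × 10^5/(0.27 × 1.781 × 10^7) = 0.04368 m
Confined: Δh_c = ΔV/(S·A) = 2.1 × 10^5/(3.6 × 10^-4 × 1.781 × 10^7) = 32.76 m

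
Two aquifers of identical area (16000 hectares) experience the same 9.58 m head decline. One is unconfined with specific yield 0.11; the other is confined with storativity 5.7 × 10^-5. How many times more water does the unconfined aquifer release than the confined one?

A = 16000 hectares = 1.6 × 10^8 m²
Unconfined: ΔV_u = Sy × A × Δh = 0.11 × 1.6 × 10^8 × 9.58 = 1.686 × 10^8 m³
Confined: ΔV_c = S × A × Δh = 5.7 × 10^-5 × 1.6 × 10^8 × 9.58 = 87370 m³
Ratio = ΔV_u / ΔV_c = Sy / S = 0.11 / 5.7 × 10^-5 = 1930

ΔV_u / ΔV_c ≈ 1930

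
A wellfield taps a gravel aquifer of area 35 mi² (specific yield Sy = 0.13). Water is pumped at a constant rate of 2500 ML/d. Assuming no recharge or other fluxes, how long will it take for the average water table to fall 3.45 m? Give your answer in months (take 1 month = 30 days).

t ≈ 0.542 months

A = 35 mi² = 9.065 × 10^7 m²
ΔV = Sy × A × Δh = 0.13 × 9.065 × 10^7 × 3.45 = 4.066 × 10^7 m³
Q = 2500 ML/d = 2.5 × 10^6 m³/d
t = ΔV / Q = 4.066 × 10^7 m³ / 2.5 × 10^6 m³/d = 16.26 d
t = 16.26 d ≈ 0.5421 months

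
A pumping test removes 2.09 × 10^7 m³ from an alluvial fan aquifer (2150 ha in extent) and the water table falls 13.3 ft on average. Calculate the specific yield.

A = 2150 ha = 2.15 × 10^7 m²
Δh = 13.3 ft = 4.054 m
Sy = ΔV / (A × Δh) = 2.09 × 10^7 m³ / (2.15 × 10^7 m² × 4.054 m) = 0.2398

Sy ≈ 0.24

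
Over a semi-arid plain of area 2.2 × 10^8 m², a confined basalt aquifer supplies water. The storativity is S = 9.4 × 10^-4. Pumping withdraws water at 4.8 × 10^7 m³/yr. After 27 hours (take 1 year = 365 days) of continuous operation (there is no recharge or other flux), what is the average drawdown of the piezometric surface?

Δh ≈ 0.715 m

Q = 4.8 × 10^7 m³/yr = 1.315 × 10^5 m³/d
t = 27 hours = 1.125 d
ΔV = Q × t = 1.315 × 10^5 m³/d × 1.125 d = 1.479 × 10^5 m³
Δh = ΔV / (S × A) = 1.479 × 10^5 / (9.4 × 10^-4 × 2.2 × 10^8) = 0.7154 m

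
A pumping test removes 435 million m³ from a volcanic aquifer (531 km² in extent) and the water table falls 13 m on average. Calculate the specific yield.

Sy ≈ 0.063

A = 531 km² = 5.31 × 10^8 m²
ΔV = 435 million m³ = 4.35 × 10^8 m³
Sy = ΔV / (A × Δh) = 4.35 × 10^8 m³ / (5.31 × 10^8 m² × 13 m) = 0.06302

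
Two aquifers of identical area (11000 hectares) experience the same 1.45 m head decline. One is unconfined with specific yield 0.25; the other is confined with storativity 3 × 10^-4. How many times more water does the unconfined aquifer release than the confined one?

ΔV_u / ΔV_c ≈ 833

A = 11000 hectares = 1.1 × 10^8 m²
Unconfined: ΔV_u = Sy × A × Δh = 0.25 × 1.1 × 10^8 × 1.45 = 3.987 × 10^7 m³
Confined: ΔV_c = S × A × Δh = 3 × 10^-4 × 1.1 × 10^8 × 1.45 = 47850 m³
Ratio = ΔV_u / ΔV_c = Sy / S = 0.25 / 3 × 10^-4 = 833.3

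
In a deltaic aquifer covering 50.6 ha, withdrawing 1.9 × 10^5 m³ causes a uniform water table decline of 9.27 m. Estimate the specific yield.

A = 50.6 ha = 5.06 × 10^5 m²
Sy = ΔV / (A × Δh) = 1.9 × 10^5 m³ / (5.06 × 10^5 m² × 9.27 m) = 0.04051

Sy ≈ 0.041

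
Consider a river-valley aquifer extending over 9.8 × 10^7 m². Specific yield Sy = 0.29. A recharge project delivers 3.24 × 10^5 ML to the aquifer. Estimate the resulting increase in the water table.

Δh ≈ 11.4 m

ΔV = 3.24 × 10^5 ML = 3.24 × 10^8 m³
Δh = ΔV / (Sy × A) = 3.24 × 10^8 m³ / (0.29 × 9.8 × 10^7 m²) = 11.4 m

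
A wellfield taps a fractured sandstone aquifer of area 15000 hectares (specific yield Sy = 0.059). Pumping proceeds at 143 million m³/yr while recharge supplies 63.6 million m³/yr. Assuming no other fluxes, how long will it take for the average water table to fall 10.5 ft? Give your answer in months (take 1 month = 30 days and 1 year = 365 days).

A = 15000 hectares = 1.5 × 10^8 m²
Δh = 10.5 ft = 3.2 m
ΔV = Sy × A × Δh = 0.059 × 1.5 × 10^8 × 3.2 = 2.832 × 10^7 m³
Net withdrawal = 143 − 63.6 = 79.4 million m³/yr = 2.175 × 10^5 m³/d
t = ΔV / Q = 2.832 × 10^7 m³ / 2.175 × 10^5 m³/d = 130.2 d
t = 130.2 d ≈ 4.34 months

t ≈ 4.34 months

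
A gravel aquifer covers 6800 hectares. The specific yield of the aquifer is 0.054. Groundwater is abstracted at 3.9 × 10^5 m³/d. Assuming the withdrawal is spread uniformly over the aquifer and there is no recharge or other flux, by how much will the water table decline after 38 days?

A = 6800 hectares = 6.8 × 10^7 m²
ΔV = Q × t = 3.9 × 10^5 m³/d × 38 d = 1.482 × 10^7 m³
Δh = ΔV / (Sy × A) = 1.482 × 10^7 / (0.054 × 6.8 × 10^7) = 4.036 m

Δh ≈ 4.04 m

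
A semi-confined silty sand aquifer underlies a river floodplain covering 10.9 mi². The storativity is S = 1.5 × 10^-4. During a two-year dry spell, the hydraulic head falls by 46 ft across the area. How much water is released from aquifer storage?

ΔV ≈ 59400 m³

A = 10.9 mi² = 2.823 × 10^7 m²
Δh = 46 ft = 14.02 m
ΔV = S × A × Δh = 1.5 × 10^-4 × 2.823 × 10^7 m² × 14.02 m = 59370 m³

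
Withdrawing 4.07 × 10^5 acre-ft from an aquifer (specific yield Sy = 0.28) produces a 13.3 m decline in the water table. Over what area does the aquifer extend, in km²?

ΔV = 4.07 × 10^5 acre-ft = 5.02 × 10^8 m³
A = ΔV / (Sy × Δh) = 5.02 × 10^8 / (0.28 × 13.3) = 1.348 × 10^8 m²
A = 1.348 × 10^8 m² = 134.8 km²

A ≈ 135 km²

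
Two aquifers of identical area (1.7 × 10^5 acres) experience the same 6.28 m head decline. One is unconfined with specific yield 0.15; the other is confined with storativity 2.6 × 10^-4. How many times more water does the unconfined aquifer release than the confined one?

A = 1.7 × 10^5 acres = 6.88 × 10^8 m²
Unconfined: ΔV_u = Sy × A × Δh = 0.15 × 6.88 × 10^8 × 6.28 = 6.481 × 10^8 m³
Confined: ΔV_c = S × A × Δh = 2.6 × 10^-4 × 6.88 × 10^8 × 6.28 = 1.123 × 10^6 m³
Ratio = ΔV_u / ΔV_c = Sy / S = 0.15 / 2.6 × 10^-4 = 576.9

ΔV_u / ΔV_c ≈ 577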